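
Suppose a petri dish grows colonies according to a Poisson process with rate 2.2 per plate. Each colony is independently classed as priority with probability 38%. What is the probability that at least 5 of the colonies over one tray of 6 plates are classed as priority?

Thinning: the colonies that are classed as priority themselves form a Poisson process with rate 0.38 × 2.2 = 0.836 per plate.
Over the interval, μ = 0.836 × 6 = 5.016 (a tray of 6 plates = 6 plates).
P(N ≥ 5) = 1 − P(N ≤ 4) ≈ 0.5623.

0.5623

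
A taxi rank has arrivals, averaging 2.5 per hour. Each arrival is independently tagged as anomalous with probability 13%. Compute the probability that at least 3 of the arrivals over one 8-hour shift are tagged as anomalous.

0.4816

Thinning: the arrivals that are tagged as anomalous themselves form a Poisson process with rate 0.13 × 2.5 = 0.325 per hour.
Over the interval, μ = 0.325 × 8 = 2.6 (an 8-hour shift = 8 hours).
P(N ≥ 3) = 1 − P(N ≤ 2) ≈ 0.4816.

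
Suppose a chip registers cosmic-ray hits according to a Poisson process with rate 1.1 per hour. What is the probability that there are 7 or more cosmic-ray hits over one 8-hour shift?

Over the interval, μ = 1.1 × 8 = 8.8 (an 8-hour shift = 8 hours).
P(N ≥ 7) = 1 − P(N ≤ 6) = 1 − Σ_{j=0}^{6} e^(−μ) μ^j/j! ≈ 0.7744.

0.7744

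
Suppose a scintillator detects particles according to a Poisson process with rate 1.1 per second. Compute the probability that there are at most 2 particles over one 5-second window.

Over the interval, μ = 1.1 × 5 = 5.5 (a 5-second window = 5 seconds).
P(N ≤ 2) = Σ_{j=0}^{2} e^(−μ) μ^j/j! ≈ 0.0884.

0.0884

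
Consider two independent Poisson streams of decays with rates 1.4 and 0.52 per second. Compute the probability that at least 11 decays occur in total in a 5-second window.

0.3671

Independent Poisson processes superpose: combined rate λ = 1.4 + 0.52 = 1.92 per second.
Over the interval, μ = 1.92 × 5 = 9.6 (a 5-second window = 5 seconds).
P(N ≥ 11) = 1 − P(N ≤ 10) ≈ 0.3671.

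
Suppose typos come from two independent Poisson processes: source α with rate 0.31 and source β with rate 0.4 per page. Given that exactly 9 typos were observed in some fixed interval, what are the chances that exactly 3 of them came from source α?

0.2236

Given the total, each event is independently from source α with probability p = λ_α/(λ_α+λ_β) = 0.31/0.71 ≈ 0.4366.
So K ~ Binomial(9, 0.31/0.71): P(K = 3) = C(9,3) · (0.31/0.71)^3 · (0.4/0.71)^6 ≈ 0.2236.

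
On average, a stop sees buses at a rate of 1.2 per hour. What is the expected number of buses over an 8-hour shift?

E[N] = λt = 1.2 × 8 = 9.6 (an 8-hour shift = 8 hours).

9.6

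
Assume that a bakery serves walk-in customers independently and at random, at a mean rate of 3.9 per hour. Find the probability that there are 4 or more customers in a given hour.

With mean μ = 3.9 per hour,
P(N ≥ 4) = 1 − P(N ≤ 3) = 1 − Σ_{j=0}^{3} e^(−μ) μ^j/j! ≈ 0.5468.

0.5468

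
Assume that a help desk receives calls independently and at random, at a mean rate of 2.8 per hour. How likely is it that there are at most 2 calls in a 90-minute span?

Over the interval, μ = 2.8 × 1.5 = 4.2 (a 90-minute span = 1.5 hours).
P(N ≤ 2) = Σ_{j=0}^{2} e^(−μ) μ^j/j! ≈ 0.2102.

0.2102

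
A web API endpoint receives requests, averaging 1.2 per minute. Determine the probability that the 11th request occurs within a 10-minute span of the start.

Over the interval, μ = 1.2 × 10 = 12 (a 10-minute span = 10 minutes).
The 11th arrival falls in the interval iff at least 11 events occur there: P(S_11 ≤ t) = P(N ≥ 11) = 1 − P(N ≤ 10) ≈ 0.6528.

0.6528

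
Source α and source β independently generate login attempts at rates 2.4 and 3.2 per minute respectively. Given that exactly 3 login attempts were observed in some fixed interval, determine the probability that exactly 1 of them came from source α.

Given the total, each event is independently from source α with probability p = λ_α/(λ_α+λ_β) = 2.4/5.6 ≈ 0.4286.
So K ~ Binomial(3, 2.4/5.6): P(K = 1) = C(3,1) · (2.4/5.6)^1 · (3.2/5.6)^2 ≈ 0.4198.

0.4198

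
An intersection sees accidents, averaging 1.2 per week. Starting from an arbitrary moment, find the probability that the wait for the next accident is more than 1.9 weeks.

The wait for the next event is exponential with rate λ = 1.2 per week.
P(T > 1.9) = e^(−λt) = e^(−1.2 × 1.9) = e^(−2.28) ≈ 0.1023.

0.1023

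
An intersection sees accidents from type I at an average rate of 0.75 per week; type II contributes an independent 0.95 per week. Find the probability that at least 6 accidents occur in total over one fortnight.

Independent Poisson processes superpose: combined rate λ = 0.75 + 0.95 = 1.7 per week.
Over the interval, μ = 1.7 × 2 = 3.4 (a fortnight = 2 weeks).
P(N ≥ 6) = 1 − P(N ≤ 5) ≈ 0.1295.

0.1295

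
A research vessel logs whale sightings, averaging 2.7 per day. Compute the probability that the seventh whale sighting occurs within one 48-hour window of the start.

0.2983

Over the interval, μ = 2.7 × 2 = 5.4 (a 48-hour window = 2 days).
The seventh arrival falls in the interval iff at least 7 events occur there: P(S_7 ≤ t) = P(N ≥ 7) = 1 − P(N ≤ 6) ≈ 0.2983.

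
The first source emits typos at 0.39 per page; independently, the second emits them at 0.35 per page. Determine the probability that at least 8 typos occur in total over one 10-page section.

0.4607

Independent Poisson processes superpose: combined rate λ = 0.39 + 0.35 = 0.74 per page.
Over the interval, μ = 0.74 × 10 = 7.4 (a 10-page section = 10 pages).
P(N ≥ 8) = 1 − P(N ≤ 7) ≈ 0.4607.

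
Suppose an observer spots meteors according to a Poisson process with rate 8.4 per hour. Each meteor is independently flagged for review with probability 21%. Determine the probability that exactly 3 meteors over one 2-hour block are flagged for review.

Thinning: the meteors that are flagged for review themselves form a Poisson process with rate 0.21 × 8.4 = 1.764 per hour.
Over the interval, μ = 1.764 × 2 = 3.528 (a 2-hour block = 2 hours).
P(N = 3) = e^(−3.528) · 3.528^3/3! ≈ 0.2149.

0.2149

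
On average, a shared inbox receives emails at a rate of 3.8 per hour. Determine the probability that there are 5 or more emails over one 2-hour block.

Over the interval, μ = 3.8 × 2 = 7.6 (a 2-hour block = 2 hours).
P(N ≥ 5) = 1 − P(N ≤ 4) = 1 − Σ_{j=0}^{4} e^(−μ) μ^j/j! ≈ 0.8751.

0.8751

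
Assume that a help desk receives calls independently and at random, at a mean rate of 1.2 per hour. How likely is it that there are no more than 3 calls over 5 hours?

0.1512

Over the interval, μ = 1.2 × 5 = 6 (5 hours).
P(N ≤ 3) = Σ_{j=0}^{3} e^(−μ) μ^j/j! ≈ 0.1512.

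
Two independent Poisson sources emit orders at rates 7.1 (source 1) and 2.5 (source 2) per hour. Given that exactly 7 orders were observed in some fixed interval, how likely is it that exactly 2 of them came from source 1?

Given the total, each event is independently from source 1 with probability p = λ_1/(λ_1+λ_2) = 7.1/9.6 ≈ 0.7396.
So K ~ Binomial(7, 7.1/9.6): P(K = 2) = C(7,2) · (7.1/9.6)^2 · (2.5/9.6)^5 ≈ 0.0138.

0.0138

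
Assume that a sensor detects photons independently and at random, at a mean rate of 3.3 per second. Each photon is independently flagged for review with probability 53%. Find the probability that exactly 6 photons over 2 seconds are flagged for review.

Thinning: the photons that are flagged for review themselves form a Poisson process with rate 0.53 × 3.3 = 1.749 per second.
Over the interval, μ = 1.749 × 2 = 3.498 (2 seconds).
P(N = 6) = e^(−3.498) · 3.498^6/6! ≈ 0.0770.

0.0770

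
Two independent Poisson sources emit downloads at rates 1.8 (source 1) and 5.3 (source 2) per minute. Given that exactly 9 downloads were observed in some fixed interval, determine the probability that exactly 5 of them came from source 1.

0.0410

Given the total, each event is independently from source 1 with probability p = λ_1/(λ_1+λ_2) = 1.8/7.1 ≈ 0.2535.
So K ~ Binomial(9, 1.8/7.1): P(K = 5) = C(9,5) · (1.8/7.1)^5 · (5.3/7.1)^4 ≈ 0.0410.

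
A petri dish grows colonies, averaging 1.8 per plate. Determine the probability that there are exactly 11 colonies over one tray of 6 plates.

0.1192

Over the interval, μ = 1.8 × 6 = 10.8 (a tray of 6 plates = 6 plates).
P(N = 11) = e^(−μ) μ^11/11! = e^(−10.8) · 10.8^11/39916800 ≈ 0.1192.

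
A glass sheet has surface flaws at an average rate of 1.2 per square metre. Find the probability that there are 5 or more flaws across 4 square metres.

Over the interval, μ = 1.2 × 4 = 4.8 (4 square metres).
P(N ≥ 5) = 1 − P(N ≤ 4) = 1 − Σ_{j=0}^{4} e^(−μ) μ^j/j! ≈ 0.5237.

0.5237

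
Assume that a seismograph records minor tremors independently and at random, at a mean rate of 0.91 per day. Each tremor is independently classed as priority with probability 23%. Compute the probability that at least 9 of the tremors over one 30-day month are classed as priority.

Thinning: the tremors that are classed as priority themselves form a Poisson process with rate 0.23 × 0.91 = 0.2093 per day.
Over the interval, μ = 0.2093 × 30 = 6.279 (a 30-day month = 30 days).
P(N ≥ 9) = 1 − P(N ≤ 8) ≈ 0.1829.

0.1829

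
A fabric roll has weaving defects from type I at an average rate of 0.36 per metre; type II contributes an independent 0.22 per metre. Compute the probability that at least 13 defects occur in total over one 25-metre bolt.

Independent Poisson processes superpose: combined rate λ = 0.36 + 0.22 = 0.58 per metre.
Over the interval, μ = 0.58 × 25 = 14.5 (a 25-metre bolt = 25 metres).
P(N ≥ 13) = 1 − P(N ≤ 12) ≈ 0.6889.

0.6889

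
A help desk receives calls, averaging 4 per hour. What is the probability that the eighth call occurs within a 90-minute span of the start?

0.2560

Over the interval, μ = 4 × 1.5 = 6 (a 90-minute span = 1.5 hours).
The eighth arrival falls in the interval iff at least 8 events occur there: P(S_8 ≤ t) = P(N ≥ 8) = 1 − P(N ≤ 7) ≈ 0.2560.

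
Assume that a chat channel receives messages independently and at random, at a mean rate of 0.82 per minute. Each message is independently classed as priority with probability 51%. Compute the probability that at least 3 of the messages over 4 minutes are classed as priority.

0.2356

Thinning: the messages that are classed as priority themselves form a Poisson process with rate 0.51 × 0.82 = 0.4182 per minute.
Over the interval, μ = 0.4182 × 4 = 1.6728 (4 minutes).
P(N ≥ 3) = 1 − P(N ≤ 2) ≈ 0.2356.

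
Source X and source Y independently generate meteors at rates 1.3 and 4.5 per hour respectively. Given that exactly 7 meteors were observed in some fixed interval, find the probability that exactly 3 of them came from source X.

Given the total, each event is independently from source X with probability p = λ_X/(λ_X+λ_Y) = 1.3/5.8 ≈ 0.2241.
So K ~ Binomial(7, 1.3/5.8): P(K = 3) = C(7,3) · (1.3/5.8)^3 · (4.5/5.8)^4 ≈ 0.1428.

0.1428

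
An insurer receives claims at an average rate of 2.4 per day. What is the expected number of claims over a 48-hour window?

4.8

E[N] = λt = 2.4 × 2 = 4.8 (a 48-hour window = 2 days).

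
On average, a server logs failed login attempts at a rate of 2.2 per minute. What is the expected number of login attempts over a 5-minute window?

11

E[N] = λt = 2.2 × 5 = 11 (a 5-minute window = 5 minutes).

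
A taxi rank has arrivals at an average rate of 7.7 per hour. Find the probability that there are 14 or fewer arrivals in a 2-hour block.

0.4253

Over the interval, μ = 7.7 × 2 = 15.4 (a 2-hour block = 2 hours).
P(N ≤ 14) = Σ_{j=0}^{14} e^(−μ) μ^j/j! ≈ 0.4253.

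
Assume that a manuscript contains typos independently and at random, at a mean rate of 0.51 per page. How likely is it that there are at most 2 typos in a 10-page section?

0.1165

Over the interval, μ = 0.51 × 10 = 5.1 (a 10-page section = 10 pages).
P(N ≤ 2) = Σ_{j=0}^{2} e^(−μ) μ^j/j! ≈ 0.1165.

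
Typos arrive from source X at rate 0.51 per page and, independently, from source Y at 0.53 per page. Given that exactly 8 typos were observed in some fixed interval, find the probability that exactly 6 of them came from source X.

0.1011

Given the total, each event is independently from source X with probability p = λ_X/(λ_X+λ_Y) = 0.51/1.04 ≈ 0.4904.
So K ~ Binomial(8, 0.51/1.04): P(K = 6) = C(8,6) · (0.51/1.04)^6 · (0.53/1.04)^2 ≈ 0.1011.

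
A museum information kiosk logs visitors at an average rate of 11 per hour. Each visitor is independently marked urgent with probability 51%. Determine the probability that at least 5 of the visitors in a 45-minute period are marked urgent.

0.4116

Thinning: the visitors that are marked urgent themselves form a Poisson process with rate 0.51 × 11 = 5.61 per hour.
Over the interval, μ = 5.61 × 0.75 = 4.2075 (a 45-minute period = 0.75 hours).
P(N ≥ 5) = 1 − P(N ≤ 4) ≈ 0.4116.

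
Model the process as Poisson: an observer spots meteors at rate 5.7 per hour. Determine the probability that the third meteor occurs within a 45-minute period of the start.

0.7995

Over the interval, μ = 5.7 × 0.75 = 4.275 (a 45-minute period = 0.75 hours).
The third arrival falls in the interval iff at least 3 events occur there: P(S_3 ≤ t) = P(N ≥ 3) = 1 − P(N ≤ 2) ≈ 0.7995.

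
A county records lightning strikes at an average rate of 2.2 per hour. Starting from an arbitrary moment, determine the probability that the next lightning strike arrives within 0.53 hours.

0.6884

Inter-arrival times are exponential with rate λ = 2.2 per hour.
P(T ≤ 0.53) = 1 − e^(−λt) = 1 − e^(−2.2 × 0.53) = 1 − e^(−1.166) ≈ 0.6884.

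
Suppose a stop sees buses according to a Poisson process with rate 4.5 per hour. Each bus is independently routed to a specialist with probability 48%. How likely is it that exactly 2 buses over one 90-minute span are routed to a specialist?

Thinning: the buses that are routed to a specialist themselves form a Poisson process with rate 0.48 × 4.5 = 2.16 per hour.
Over the interval, μ = 2.16 × 1.5 = 3.24 (a 90-minute span = 1.5 hours).
P(N = 2) = e^(−3.24) · 3.24^2/2! ≈ 0.2056.

0.2056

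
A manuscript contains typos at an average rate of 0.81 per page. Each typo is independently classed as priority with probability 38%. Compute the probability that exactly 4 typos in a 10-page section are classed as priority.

0.1722

Thinning: the typos that are classed as priority themselves form a Poisson process with rate 0.38 × 0.81 = 0.3078 per page.
Over the interval, μ = 0.3078 × 10 = 3.078 (a 10-page section = 10 pages).
P(N = 4) = e^(−3.078) · 3.078^4/4! ≈ 0.1722.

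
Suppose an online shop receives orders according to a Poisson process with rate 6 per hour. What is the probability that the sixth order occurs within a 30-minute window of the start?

Over the interval, μ = 6 × 0.5 = 3 (a 30-minute window = 0.5 hours).
The sixth arrival falls in the interval iff at least 6 events occur there: P(S_6 ≤ t) = P(N ≥ 6) = 1 − P(N ≤ 5) ≈ 0.0839.

0.0839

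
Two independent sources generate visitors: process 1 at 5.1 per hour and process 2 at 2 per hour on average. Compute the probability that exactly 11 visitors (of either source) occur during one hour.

0.0478

Independent Poisson processes superpose: combined rate λ = 5.1 + 2 = 7.1 per hour.
So μ = 7.1.
P(N = 11) = e^(−7.1) · 7.1^11/11! ≈ 0.0478.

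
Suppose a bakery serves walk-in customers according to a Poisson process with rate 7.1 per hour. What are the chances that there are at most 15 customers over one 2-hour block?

0.6494

Over the interval, μ = 7.1 × 2 = 14.2 (a 2-hour block = 2 hours).
P(N ≤ 15) = Σ_{j=0}^{15} e^(−μ) μ^j/j! ≈ 0.6494.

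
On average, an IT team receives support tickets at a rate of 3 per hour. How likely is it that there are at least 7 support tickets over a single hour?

With mean μ = 3 per hour,
P(N ≥ 7) = 1 − P(N ≤ 6) = 1 − Σ_{j=0}^{6} e^(−μ) μ^j/j! ≈ 0.0335.

0.0335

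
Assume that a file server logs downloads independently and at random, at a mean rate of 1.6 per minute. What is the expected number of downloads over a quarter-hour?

24

E[N] = λt = 1.6 × 15 = 24 (a quarter-hour = 15 minutes).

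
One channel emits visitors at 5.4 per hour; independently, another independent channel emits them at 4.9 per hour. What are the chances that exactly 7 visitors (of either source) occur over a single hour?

Independent Poisson processes superpose: combined rate λ = 5.4 + 4.9 = 10.3 per hour.
So μ = 10.3.
P(N = 7) = e^(−10.3) · 10.3^7/7! ≈ 0.0821.

0.0821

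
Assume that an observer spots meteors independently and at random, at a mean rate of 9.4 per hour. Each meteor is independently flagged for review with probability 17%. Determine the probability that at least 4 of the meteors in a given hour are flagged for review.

0.0785

Thinning: the meteors that are flagged for review themselves form a Poisson process with rate 0.17 × 9.4 = 1.598 per hour.
So μ = 1.598.
P(N ≥ 4) = 1 − P(N ≤ 3) ≈ 0.0785.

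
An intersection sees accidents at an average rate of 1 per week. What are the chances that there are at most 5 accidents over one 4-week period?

Over the interval, μ = 1 × 4 = 4 (a 4-week period = 4 weeks).
P(N ≤ 5) = Σ_{j=0}^{5} e^(−μ) μ^j/j! ≈ 0.7851.

0.7851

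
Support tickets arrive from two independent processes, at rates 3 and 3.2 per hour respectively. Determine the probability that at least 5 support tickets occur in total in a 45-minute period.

0.4961

Independent Poisson processes superpose: combined rate λ = 3 + 3.2 = 6.2 per hour.
Over the interval, μ = 6.2 × 0.75 = 4.65 (a 45-minute period = 0.75 hours).
P(N ≥ 5) = 1 − P(N ≤ 4) ≈ 0.4961.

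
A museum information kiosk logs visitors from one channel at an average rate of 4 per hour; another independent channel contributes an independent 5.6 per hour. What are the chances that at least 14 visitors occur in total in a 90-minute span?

0.5773

Independent Poisson processes superpose: combined rate λ = 4 + 5.6 = 9.6 per hour.
Over the interval, μ = 9.6 × 1.5 = 14.4 (a 90-minute span = 1.5 hours).
P(N ≥ 14) = 1 − P(N ≤ 13) ≈ 0.5773.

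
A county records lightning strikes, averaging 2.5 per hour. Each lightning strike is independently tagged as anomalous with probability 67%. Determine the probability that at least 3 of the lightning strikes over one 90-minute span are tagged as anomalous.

Thinning: the lightning strikes that are tagged as anomalous themselves form a Poisson process with rate 0.67 × 2.5 = 1.675 per hour.
Over the interval, μ = 1.675 × 1.5 = 2.5125 (a 90-minute span = 1.5 hours).
P(N ≥ 3) = 1 − P(N ≤ 2) ≈ 0.4594.

0.4594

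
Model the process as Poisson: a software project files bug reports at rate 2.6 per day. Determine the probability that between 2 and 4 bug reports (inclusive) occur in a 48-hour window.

Over the interval, μ = 2.6 × 2 = 5.2 (a 48-hour window = 2 days).
P(2 ≤ N ≤ 4) = Σ_{j=2}^{4} e^(−5.2) · 5.2^j/j! ≈ 0.3719.

0.3719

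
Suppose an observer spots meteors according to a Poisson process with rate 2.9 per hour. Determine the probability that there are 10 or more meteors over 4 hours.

0.7209

Over the interval, μ = 2.9 × 4 = 11.6 (4 hours).
P(N ≥ 10) = 1 − P(N ≤ 9) = 1 − Σ_{j=0}^{9} e^(−μ) μ^j/j! ≈ 0.7209.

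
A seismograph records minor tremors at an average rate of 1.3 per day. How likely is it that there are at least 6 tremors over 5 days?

0.6310

Over the interval, μ = 1.3 × 5 = 6.5 (5 days).
P(N ≥ 6) = 1 − P(N ≤ 5) = 1 − Σ_{j=0}^{5} e^(−μ) μ^j/j! ≈ 0.6310.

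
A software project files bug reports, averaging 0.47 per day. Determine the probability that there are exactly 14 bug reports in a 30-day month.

Over the interval, μ = 0.47 × 30 = 14.1 (a 30-day month = 30 days).
P(N = 14) = e^(−μ) μ^14/14! = e^(−14.1) · 14.1^14/87178291200 ≈ 0.1060.

0.1060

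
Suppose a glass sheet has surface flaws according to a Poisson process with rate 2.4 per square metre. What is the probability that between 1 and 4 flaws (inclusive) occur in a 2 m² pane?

Over the interval, μ = 2.4 × 2 = 4.8 (a 2 m² pane = 2 square metres).
P(1 ≤ N ≤ 4) = Σ_{j=1}^{4} e^(−4.8) · 4.8^j/j! ≈ 0.4680.

0.4680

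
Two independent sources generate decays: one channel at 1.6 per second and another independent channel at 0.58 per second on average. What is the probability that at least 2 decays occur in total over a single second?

Independent Poisson processes superpose: combined rate λ = 1.6 + 0.58 = 2.18 per second.
So μ = 2.18.
P(N ≥ 2) = 1 − P(N ≤ 1) ≈ 0.6405.

0.6405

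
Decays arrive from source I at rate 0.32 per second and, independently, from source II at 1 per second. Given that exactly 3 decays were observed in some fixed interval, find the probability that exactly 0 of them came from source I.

Given the total, each event is independently from source I with probability p = λ_I/(λ_I+λ_II) = 0.32/1.32 ≈ 0.2424.
So K ~ Binomial(3, 0.32/1.32): P(K = 0) = C(3,0) · (0.32/1.32)^0 · (1/1.32)^3 ≈ 0.4348.

0.4348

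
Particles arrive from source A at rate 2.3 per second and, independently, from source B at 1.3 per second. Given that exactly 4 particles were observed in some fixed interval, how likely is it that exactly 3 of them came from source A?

0.3767

Given the total, each event is independently from source A with probability p = λ_A/(λ_A+λ_B) = 2.3/3.6 ≈ 0.6389.
So K ~ Binomial(4, 2.3/3.6): P(K = 3) = C(4,3) · (2.3/3.6)^3 · (1.3/3.6)^1 ≈ 0.3767.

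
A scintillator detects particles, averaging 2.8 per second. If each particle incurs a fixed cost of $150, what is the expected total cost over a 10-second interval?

$4200

E[N] = 2.8 × 10 = 28 (a 10-second interval = 10 seconds); E[cost] = 28 × $150 = $4200.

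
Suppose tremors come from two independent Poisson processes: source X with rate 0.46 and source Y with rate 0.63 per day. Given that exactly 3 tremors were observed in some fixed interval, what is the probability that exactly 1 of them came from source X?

Given the total, each event is independently from source X with probability p = λ_X/(λ_X+λ_Y) = 0.46/1.09 ≈ 0.4220.
So K ~ Binomial(3, 0.46/1.09): P(K = 1) = C(3,1) · (0.46/1.09)^1 · (0.63/1.09)^2 ≈ 0.4229.

0.4229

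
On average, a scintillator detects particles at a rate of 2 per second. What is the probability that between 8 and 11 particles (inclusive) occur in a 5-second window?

Over the interval, μ = 2 × 5 = 10 (a 5-second window = 5 seconds).
P(8 ≤ N ≤ 11) = Σ_{j=8}^{11} e^(−10) · 10^j/j! ≈ 0.4766.

0.4766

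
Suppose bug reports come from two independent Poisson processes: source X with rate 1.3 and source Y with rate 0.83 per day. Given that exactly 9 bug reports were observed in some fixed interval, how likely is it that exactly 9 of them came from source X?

Given the total, each event is independently from source X with probability p = λ_X/(λ_X+λ_Y) = 1.3/2.13 ≈ 0.6103.
So K ~ Binomial(9, 1.3/2.13): P(K = 9) = C(9,9) · (1.3/2.13)^9 · (0.83/2.13)^0 ≈ 0.0118.

0.0118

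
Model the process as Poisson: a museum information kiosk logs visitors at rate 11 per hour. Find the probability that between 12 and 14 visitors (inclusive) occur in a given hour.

0.2748

With mean μ = 11 per hour,
P(12 ≤ N ≤ 14) = Σ_{j=12}^{14} e^(−11) · 11^j/j! ≈ 0.2748.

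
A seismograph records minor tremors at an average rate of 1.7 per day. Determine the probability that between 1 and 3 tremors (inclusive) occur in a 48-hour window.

Over the interval, μ = 1.7 × 2 = 3.4 (a 48-hour window = 2 days).
P(1 ≤ N ≤ 3) = Σ_{j=1}^{3} e^(−3.4) · 3.4^j/j! ≈ 0.5250.

0.5250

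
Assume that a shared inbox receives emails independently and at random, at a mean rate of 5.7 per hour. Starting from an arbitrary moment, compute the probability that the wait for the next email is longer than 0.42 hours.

0.0913

The wait for the next event is exponential with rate λ = 5.7 per hour.
P(T > 0.42) = e^(−λt) = e^(−5.7 × 0.42) = e^(−2.394) ≈ 0.0913.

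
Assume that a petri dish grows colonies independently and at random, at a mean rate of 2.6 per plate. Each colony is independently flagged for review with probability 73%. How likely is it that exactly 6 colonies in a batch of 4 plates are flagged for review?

0.1342

Thinning: the colonies that are flagged for review themselves form a Poisson process with rate 0.73 × 2.6 = 1.898 per plate.
Over the interval, μ = 1.898 × 4 = 7.592 (a batch of 4 plates = 4 plates).
P(N = 6) = e^(−7.592) · 7.592^6/6! ≈ 0.1342.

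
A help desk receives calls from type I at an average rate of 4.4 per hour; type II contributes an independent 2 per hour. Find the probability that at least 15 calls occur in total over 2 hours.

Independent Poisson processes superpose: combined rate λ = 4.4 + 2 = 6.4 per hour.
Over the interval, μ = 6.4 × 2 = 12.8 (2 hours).
P(N ≥ 15) = 1 − P(N ≤ 14) ≈ 0.3046.

0.3046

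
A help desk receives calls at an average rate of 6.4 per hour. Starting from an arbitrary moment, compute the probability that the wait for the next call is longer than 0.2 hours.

The wait for the next event is exponential with rate λ = 6.4 per hour.
P(T > 0.2) = e^(−λt) = e^(−6.4 × 0.2) = e^(−1.28) ≈ 0.2780.

0.2780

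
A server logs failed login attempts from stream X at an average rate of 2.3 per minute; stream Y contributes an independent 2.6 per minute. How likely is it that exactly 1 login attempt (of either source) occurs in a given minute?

0.0365

Independent Poisson processes superpose: combined rate λ = 2.3 + 2.6 = 4.9 per minute.
So μ = 4.9.
P(N = 1) = e^(−4.9) · 4.9^1/1! ≈ 0.0365.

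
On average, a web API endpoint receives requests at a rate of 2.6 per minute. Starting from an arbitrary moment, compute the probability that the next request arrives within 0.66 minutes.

Inter-arrival times are exponential with rate λ = 2.6 per minute.
P(T ≤ 0.66) = 1 − e^(−λt) = 1 − e^(−2.6 × 0.66) = 1 − e^(−1.716) ≈ 0.8202.

0.8202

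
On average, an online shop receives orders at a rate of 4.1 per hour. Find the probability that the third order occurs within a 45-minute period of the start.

0.5934

Over the interval, μ = 4.1 × 0.75 = 3.075 (a 45-minute period = 0.75 hours).
The third arrival falls in the interval iff at least 3 events occur there: P(S_3 ≤ t) = P(N ≥ 3) = 1 − P(N ≤ 2) ≈ 0.5934.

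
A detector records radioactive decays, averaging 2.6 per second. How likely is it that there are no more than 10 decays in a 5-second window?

Over the interval, μ = 2.6 × 5 = 13 (a 5-second window = 5 seconds).
P(N ≤ 10) = Σ_{j=0}^{10} e^(−μ) μ^j/j! ≈ 0.2517.

0.2517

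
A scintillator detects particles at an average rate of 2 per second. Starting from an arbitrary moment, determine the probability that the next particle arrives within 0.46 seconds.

Inter-arrival times are exponential with rate λ = 2 per second.
P(T ≤ 0.46) = 1 − e^(−λt) = 1 − e^(−2 × 0.46) = 1 − e^(−0.92) ≈ 0.6015.

0.6015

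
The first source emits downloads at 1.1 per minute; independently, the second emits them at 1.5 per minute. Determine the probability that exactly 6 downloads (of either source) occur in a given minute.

Independent Poisson processes superpose: combined rate λ = 1.1 + 1.5 = 2.6 per minute.
So μ = 2.6.
P(N = 6) = e^(−2.6) · 2.6^6/6! ≈ 0.0319.

0.0319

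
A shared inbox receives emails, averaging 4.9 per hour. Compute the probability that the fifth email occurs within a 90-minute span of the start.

0.8566

Over the interval, μ = 4.9 × 1.5 = 7.35 (a 90-minute span = 1.5 hours).
The fifth arrival falls in the interval iff at least 5 events occur there: P(S_5 ≤ t) = P(N ≥ 5) = 1 − P(N ≤ 4) ≈ 0.8566.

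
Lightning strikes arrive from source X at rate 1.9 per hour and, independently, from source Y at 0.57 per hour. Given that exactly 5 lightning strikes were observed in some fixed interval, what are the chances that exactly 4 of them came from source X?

Given the total, each event is independently from source X with probability p = λ_X/(λ_X+λ_Y) = 1.9/2.47 ≈ 0.7692.
So K ~ Binomial(5, 1.9/2.47): P(K = 4) = C(5,4) · (1.9/2.47)^4 · (0.57/2.47)^1 ≈ 0.4040.

0.4040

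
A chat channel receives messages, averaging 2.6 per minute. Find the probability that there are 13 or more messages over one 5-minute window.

Over the interval, μ = 2.6 × 5 = 13 (a 5-minute window = 5 minutes).
P(N ≥ 13) = 1 − P(N ≤ 12) = 1 − Σ_{j=0}^{12} e^(−μ) μ^j/j! ≈ 0.5369.

0.5369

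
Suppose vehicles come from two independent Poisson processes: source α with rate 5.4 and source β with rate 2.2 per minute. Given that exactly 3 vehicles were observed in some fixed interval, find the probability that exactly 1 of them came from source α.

0.1786

Given the total, each event is independently from source α with probability p = λ_α/(λ_α+λ_β) = 5.4/7.6 ≈ 0.7105.
So K ~ Binomial(3, 5.4/7.6): P(K = 1) = C(3,1) · (5.4/7.6)^1 · (2.2/7.6)^2 ≈ 0.1786.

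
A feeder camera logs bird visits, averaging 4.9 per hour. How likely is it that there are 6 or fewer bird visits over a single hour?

0.7767

With mean μ = 4.9 per hour,
P(N ≤ 6) = Σ_{j=0}^{6} e^(−μ) μ^j/j! ≈ 0.7767.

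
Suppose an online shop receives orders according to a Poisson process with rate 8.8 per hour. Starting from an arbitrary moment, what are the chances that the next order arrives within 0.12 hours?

0.6522

Inter-arrival times are exponential with rate λ = 8.8 per hour.
P(T ≤ 0.12) = 1 − e^(−λt) = 1 − e^(−8.8 × 0.12) = 1 − e^(−1.056) ≈ 0.6522.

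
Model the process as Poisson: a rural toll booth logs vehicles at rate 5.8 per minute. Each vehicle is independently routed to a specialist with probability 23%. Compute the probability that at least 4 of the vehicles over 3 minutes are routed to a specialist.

Thinning: the vehicles that are routed to a specialist themselves form a Poisson process with rate 0.23 × 5.8 = 1.334 per minute.
Over the interval, μ = 1.334 × 3 = 4.002 (3 minutes).
P(N ≥ 4) = 1 − P(N ≤ 3) ≈ 0.5669.

0.5669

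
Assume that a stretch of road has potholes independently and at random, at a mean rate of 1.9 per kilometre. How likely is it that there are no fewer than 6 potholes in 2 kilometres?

Over the interval, μ = 1.9 × 2 = 3.8 (2 kilometres).
P(N ≥ 6) = 1 − P(N ≤ 5) = 1 − Σ_{j=0}^{5} e^(−μ) μ^j/j! ≈ 0.1844.

0.1844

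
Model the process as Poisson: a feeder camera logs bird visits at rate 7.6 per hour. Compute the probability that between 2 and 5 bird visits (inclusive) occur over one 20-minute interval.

Over the interval, μ = 7.6 × 1/3 ≈ 2.53333 (a 20-minute interval = 1/3 hours).
P(2 ≤ N ≤ 5) = Σ_{j=2}^{5} e^(−2.53333) · 2.53333^j/j! ≈ 0.6752.

0.6752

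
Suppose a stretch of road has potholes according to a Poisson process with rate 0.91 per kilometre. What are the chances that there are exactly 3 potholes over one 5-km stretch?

Over the interval, μ = 0.91 × 5 = 4.55 (a 5-km stretch = 5 kilometres).
P(N = 3) = e^(−μ) μ^3/3! = e^(−4.55) · 4.55^3/6 ≈ 0.1659.

0.1659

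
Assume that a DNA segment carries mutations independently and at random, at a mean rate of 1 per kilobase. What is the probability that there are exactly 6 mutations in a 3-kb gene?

0.0504

Over the interval, μ = 1 × 3 = 3 (a 3-kb gene = 3 kilobases).
P(N = 6) = e^(−μ) μ^6/6! = e^(−3) · 3^6/720 ≈ 0.0504.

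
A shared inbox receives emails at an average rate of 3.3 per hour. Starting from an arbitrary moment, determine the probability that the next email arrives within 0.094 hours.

0.2667

Inter-arrival times are exponential with rate λ = 3.3 per hour.
P(T ≤ 0.094) = 1 − e^(−λt) = 1 − e^(−3.3 × 0.094) = 1 − e^(−0.3102) ≈ 0.2667.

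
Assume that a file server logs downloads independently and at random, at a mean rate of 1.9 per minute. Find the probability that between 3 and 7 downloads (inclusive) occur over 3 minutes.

Over the interval, μ = 1.9 × 3 = 5.7 (3 minutes).
P(3 ≤ N ≤ 7) = Σ_{j=3}^{7} e^(−5.7) · 5.7^j/j! ≈ 0.7074.

0.7074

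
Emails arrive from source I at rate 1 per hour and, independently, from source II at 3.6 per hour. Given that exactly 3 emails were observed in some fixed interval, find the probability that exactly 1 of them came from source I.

0.3994

Given the total, each event is independently from source I with probability p = λ_I/(λ_I+λ_II) = 1/4.6 ≈ 0.2174.
So K ~ Binomial(3, 1/4.6): P(K = 1) = C(3,1) · (1/4.6)^1 · (3.6/4.6)^2 ≈ 0.3994.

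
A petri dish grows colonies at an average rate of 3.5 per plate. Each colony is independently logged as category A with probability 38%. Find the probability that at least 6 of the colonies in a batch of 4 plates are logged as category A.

0.4400

Thinning: the colonies that are logged as category A themselves form a Poisson process with rate 0.38 × 3.5 = 1.33 per plate.
Over the interval, μ = 1.33 × 4 = 5.32 (a batch of 4 plates = 4 plates).
P(N ≥ 6) = 1 − P(N ≤ 5) ≈ 0.4400.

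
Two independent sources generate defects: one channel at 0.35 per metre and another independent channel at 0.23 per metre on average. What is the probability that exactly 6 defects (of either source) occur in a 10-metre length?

0.1601

Independent Poisson processes superpose: combined rate λ = 0.35 + 0.23 = 0.58 per metre.
Over the interval, μ = 0.58 × 10 = 5.8 (a 10-metre length = 10 metres).
P(N = 6) = e^(−5.8) · 5.8^6/6! ≈ 0.1601.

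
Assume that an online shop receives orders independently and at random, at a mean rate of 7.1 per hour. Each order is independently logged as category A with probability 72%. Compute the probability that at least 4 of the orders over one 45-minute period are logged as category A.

Thinning: the orders that are logged as category A themselves form a Poisson process with rate 0.72 × 7.1 = 5.112 per hour.
Over the interval, μ = 5.112 × 0.75 = 3.834 (a 45-minute period = 0.75 hours).
P(N ≥ 4) = 1 − P(N ≤ 3) ≈ 0.5334.

0.5334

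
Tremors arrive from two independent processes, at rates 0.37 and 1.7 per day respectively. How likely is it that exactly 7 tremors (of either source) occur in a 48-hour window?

0.0659

Independent Poisson processes superpose: combined rate λ = 0.37 + 1.7 = 2.07 per day.
Over the interval, μ = 2.07 × 2 = 4.14 (a 48-hour window = 2 days).
P(N = 7) = e^(−4.14) · 4.14^7/7! ≈ 0.0659.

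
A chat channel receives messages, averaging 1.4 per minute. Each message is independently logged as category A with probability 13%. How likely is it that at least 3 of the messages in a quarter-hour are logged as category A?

Thinning: the messages that are logged as category A themselves form a Poisson process with rate 0.13 × 1.4 = 0.182 per minute.
Over the interval, μ = 0.182 × 15 = 2.73 (a quarter-hour = 15 minutes).
P(N ≥ 3) = 1 − P(N ≤ 2) ≈ 0.5137.

0.5137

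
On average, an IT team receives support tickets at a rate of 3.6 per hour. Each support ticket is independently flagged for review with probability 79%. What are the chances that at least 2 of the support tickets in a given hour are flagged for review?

Thinning: the support tickets that are flagged for review themselves form a Poisson process with rate 0.79 × 3.6 = 2.844 per hour.
So μ = 2.844.
P(N ≥ 2) = 1 − P(N ≤ 1) ≈ 0.7763.

0.7763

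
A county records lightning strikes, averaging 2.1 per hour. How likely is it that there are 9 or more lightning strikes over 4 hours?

0.4631

Over the interval, μ = 2.1 × 4 = 8.4 (4 hours).
P(N ≥ 9) = 1 − P(N ≤ 8) = 1 − Σ_{j=0}^{8} e^(−μ) μ^j/j! ≈ 0.4631.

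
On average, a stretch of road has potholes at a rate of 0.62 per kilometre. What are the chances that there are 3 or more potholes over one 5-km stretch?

Over the interval, μ = 0.62 × 5 = 3.1 (a 5-km stretch = 5 kilometres).
P(N ≥ 3) = 1 − P(N ≤ 2) = 1 − Σ_{j=0}^{2} e^(−μ) μ^j/j! ≈ 0.5988.

0.5988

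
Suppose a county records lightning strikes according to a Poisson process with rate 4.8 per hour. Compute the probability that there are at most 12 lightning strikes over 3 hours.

0.3203

Over the interval, μ = 4.8 × 3 = 14.4 (3 hours).
P(N ≤ 12) = Σ_{j=0}^{12} e^(−μ) μ^j/j! ≈ 0.3203.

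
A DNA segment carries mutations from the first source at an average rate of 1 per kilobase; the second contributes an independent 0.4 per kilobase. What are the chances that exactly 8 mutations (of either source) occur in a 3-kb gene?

0.0360

Independent Poisson processes superpose: combined rate λ = 1 + 0.4 = 1.4 per kilobase.
Over the interval, μ = 1.4 × 3 = 4.2 (a 3-kb gene = 3 kilobases).
P(N = 8) = e^(−4.2) · 4.2^8/8! ≈ 0.0360.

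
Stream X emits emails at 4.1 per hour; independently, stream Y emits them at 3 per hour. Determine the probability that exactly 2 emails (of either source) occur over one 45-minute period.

Independent Poisson processes superpose: combined rate λ = 4.1 + 3 = 7.1 per hour.
Over the interval, μ = 7.1 × 0.75 = 5.325 (a 45-minute period = 0.75 hours).
P(N = 2) = e^(−5.325) · 5.325^2/2! ≈ 0.0690.

0.0690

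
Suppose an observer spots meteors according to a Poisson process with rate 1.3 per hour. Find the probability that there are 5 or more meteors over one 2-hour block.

Over the interval, μ = 1.3 × 2 = 2.6 (a 2-hour block = 2 hours).
P(N ≥ 5) = 1 − P(N ≤ 4) = 1 − Σ_{j=0}^{4} e^(−μ) μ^j/j! ≈ 0.1226.

0.1226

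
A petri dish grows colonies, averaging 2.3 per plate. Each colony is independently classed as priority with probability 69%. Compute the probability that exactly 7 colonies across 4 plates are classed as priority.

0.1443

Thinning: the colonies that are classed as priority themselves form a Poisson process with rate 0.69 × 2.3 = 1.587 per plate.
Over the interval, μ = 1.587 × 4 = 6.348 (4 plates).
P(N = 7) = e^(−6.348) · 6.348^7/7! ≈ 0.1443.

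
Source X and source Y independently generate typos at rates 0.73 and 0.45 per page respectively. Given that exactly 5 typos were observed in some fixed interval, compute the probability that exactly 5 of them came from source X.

0.0906

Given the total, each event is independently from source X with probability p = λ_X/(λ_X+λ_Y) = 0.73/1.18 ≈ 0.6186.
So K ~ Binomial(5, 0.73/1.18): P(K = 5) = C(5,5) · (0.73/1.18)^5 · (0.45/1.18)^0 ≈ 0.0906.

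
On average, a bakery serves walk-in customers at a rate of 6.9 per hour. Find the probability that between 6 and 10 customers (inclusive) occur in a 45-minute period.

Over the interval, μ = 6.9 × 0.75 = 5.175 (a 45-minute period = 0.75 hours).
P(6 ≤ N ≤ 10) = Σ_{j=6}^{10} e^(−5.175) · 5.175^j/j! ≈ 0.3976.

0.3976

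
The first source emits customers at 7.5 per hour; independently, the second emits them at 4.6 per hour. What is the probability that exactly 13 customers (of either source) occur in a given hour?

0.1064

Independent Poisson processes superpose: combined rate λ = 7.5 + 4.6 = 12.1 per hour.
So μ = 12.1.
P(N = 13) = e^(−12.1) · 12.1^13/13! ≈ 0.1064.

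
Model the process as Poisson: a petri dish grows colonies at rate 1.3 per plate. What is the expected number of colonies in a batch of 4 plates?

E[N] = λt = 1.3 × 4 = 5.2 (a batch of 4 plates = 4 plates).

5.2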